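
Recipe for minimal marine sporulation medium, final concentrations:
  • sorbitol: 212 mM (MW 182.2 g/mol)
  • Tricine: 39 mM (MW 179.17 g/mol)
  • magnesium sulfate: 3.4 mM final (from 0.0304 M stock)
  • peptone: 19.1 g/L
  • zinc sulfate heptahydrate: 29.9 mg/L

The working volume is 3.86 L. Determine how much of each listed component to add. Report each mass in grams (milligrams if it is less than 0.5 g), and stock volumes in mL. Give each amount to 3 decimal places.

Scale factor relative to 1 L: 3.86.
sorbitol: 212 mmol/L × 182.2 g/mol × 3.86 L ÷ 1000 = 149.098 g
Tricine: 39 mmol/L × 179.17 g/mol × 3.86 L ÷ 1000 = 26.972 g
magnesium sulfate: V = C2·V2/C1 = 3.4 mM × 3860 mL ÷ 30.4 mM = 431.711 mL
peptone: 19.1 g/L × 3.86 L = 73.726 g
zinc sulfate heptahydrate: 29.9 mg/L × 3.86 L = 115.414 mg

sorbitol 149.098 g; Tricine 26.972 g; magnesium sulfate 431.711 mL; peptone 73.726 g; zinc sulfate heptahydrate 115.414 mg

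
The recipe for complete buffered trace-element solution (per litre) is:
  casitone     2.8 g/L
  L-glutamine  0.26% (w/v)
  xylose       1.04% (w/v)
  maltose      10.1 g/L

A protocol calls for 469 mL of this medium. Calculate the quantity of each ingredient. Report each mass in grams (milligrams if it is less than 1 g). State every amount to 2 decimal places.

Working volume: 469 mL = 0.469 L.
casitone: 2.8 g/L × 0.469 L = 1.31 g
L-glutamine: 0.26 g per 100 mL × 469 mL ÷ 100 = 1.22 g
xylose: 1.04% w/v = 10.4 g/L → 10.4 × 0.469 L = 4.88 g
maltose: 10.1 g/L × 0.469 L = 4.74 g

casitone 1.31 g; L-glutamine 1.22 g; xylose 4.88 g; maltose 4.74 g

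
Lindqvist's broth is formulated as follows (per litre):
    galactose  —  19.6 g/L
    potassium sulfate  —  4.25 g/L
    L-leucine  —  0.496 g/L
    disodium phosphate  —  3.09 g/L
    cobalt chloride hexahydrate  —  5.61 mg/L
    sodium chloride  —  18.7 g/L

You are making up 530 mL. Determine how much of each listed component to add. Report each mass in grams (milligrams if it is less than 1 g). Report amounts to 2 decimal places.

Working volume: 530 mL = 0.53 L.
galactose: 19.6 g/L × 0.53 L = 10.39 g
potassium sulfate: 4.25 g/L × 0.53 L = 2.25 g
L-leucine: 0.496 g/L × 0.53 L = 0.26288 g = 262.88 mg
disodium phosphate: 3.09 g/L × 0.53 L = 1.64 g
cobalt chloride hexahydrate: 5.61 mg/L × 0.53 L = 2.97 mg
sodium chloride: 18.7 g/L × 0.53 L = 9.91 g

galactose 10.39 g; potassium sulfate 2.25 g; L-leucine 262.88 mg; disodium phosphate 1.64 g; cobalt chloride hexahydrate 2.97 mg; sodium chloride 9.91 g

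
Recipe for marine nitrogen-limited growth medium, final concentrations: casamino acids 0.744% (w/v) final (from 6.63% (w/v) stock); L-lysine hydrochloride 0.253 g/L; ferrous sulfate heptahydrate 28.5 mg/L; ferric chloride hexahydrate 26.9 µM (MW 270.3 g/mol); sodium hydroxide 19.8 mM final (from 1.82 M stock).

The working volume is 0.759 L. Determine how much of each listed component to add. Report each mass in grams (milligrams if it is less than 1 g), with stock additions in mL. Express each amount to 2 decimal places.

casamino acids 85.17 mL; L-lysine hydrochloride 192.03 mg; ferrous sulfate heptahydrate 21.63 mg; ferric chloride hexahydrate 5.52 mg; sodium hydroxide 8.26 mL

Scale factor relative to 1 L: 0.759.
casamino acids: V = C2·V2/C1 = 0.744% ÷ 6.63% × 759 mL = 85.17 mL
L-lysine hydrochloride: 0.253 g/L × 0.759 L = 0.192027 g = 192.03 mg
ferrous sulfate heptahydrate: 28.5 mg/L × 0.759 L = 21.63 mg
ferric chloride hexahydrate: 26.9 µmol/L × 270.3 g/mol × 0.759 L ÷ 1000 = 5.52 mg
sodium hydroxide: dilute stock: 19.8 mM × 759 mL ÷ 1820 mM = 8.26 mL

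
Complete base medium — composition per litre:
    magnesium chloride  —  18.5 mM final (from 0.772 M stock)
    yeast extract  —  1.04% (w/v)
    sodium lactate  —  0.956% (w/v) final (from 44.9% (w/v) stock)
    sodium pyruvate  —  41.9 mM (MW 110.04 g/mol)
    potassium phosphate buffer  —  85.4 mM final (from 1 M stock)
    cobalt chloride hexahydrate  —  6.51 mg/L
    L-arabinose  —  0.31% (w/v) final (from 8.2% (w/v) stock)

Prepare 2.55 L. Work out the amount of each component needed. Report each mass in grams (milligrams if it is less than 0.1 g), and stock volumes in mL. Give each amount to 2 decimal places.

Scale factor relative to 1 L: 2.55.
magnesium chloride: V = C2·V2/C1 = 18.5 mM × 2550 mL ÷ 772 mM = 61.11 mL
yeast extract: 1.04% w/v = 10.4 g/L → 10.4 × 2.55 L = 26.52 g
sodium lactate: V = C2·V2/C1 = 0.956% ÷ 44.9% × 2550 mL = 54.29 mL
sodium pyruvate: 41.9 mmol/L × 110.04 g/mol × 2.55 L ÷ 1000 = 11.76 g
potassium phosphate buffer: V = C2·V2/C1 = 85.4 mM × 2550 mL ÷ 1000 mM = 217.77 mL
cobalt chloride hexahydrate: 6.51 mg/L × 2.55 L = 16.60 mg
L-arabinose: dilute stock: 0.31% ÷ 8.2% × 2550 mL = 96.40 mL

magnesium chloride 61.11 mL; yeast extract 26.52 g; sodium lactate 54.29 mL; sodium pyruvate 11.76 g; potassium phosphate buffer 217.77 mL; cobalt chloride hexahydrate 16.60 mg; L-arabinose 96.40 mL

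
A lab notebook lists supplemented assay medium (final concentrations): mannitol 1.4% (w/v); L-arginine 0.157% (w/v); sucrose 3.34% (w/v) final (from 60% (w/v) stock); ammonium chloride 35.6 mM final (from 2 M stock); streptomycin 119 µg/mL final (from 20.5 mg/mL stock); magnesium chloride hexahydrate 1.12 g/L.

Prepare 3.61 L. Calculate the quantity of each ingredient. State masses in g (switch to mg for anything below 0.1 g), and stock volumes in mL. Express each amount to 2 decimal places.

mannitol 50.54 g; L-arginine 5.67 g; sucrose 200.96 mL; ammonium chloride 64.26 mL; streptomycin 20.96 mL; magnesium chloride hexahydrate 4.04 g

Scale factor relative to 1 L: 3.61.
mannitol: 1.4 g per 100 mL × 3610 mL ÷ 100 = 50.54 g
L-arginine: 0.157 g per 100 mL × 3610 mL ÷ 100 = 5.67 g
sucrose: C1V1 = C2V2 → 3.34% ÷ 60% × 3610 mL = 200.96 mL
ammonium chloride: C1V1 = C2V2 → 35.6 mM × 3610 mL ÷ 2000 mM = 64.26 mL
streptomycin: C1V1 = C2V2 → 119 µg/mL × 3610 mL ÷ 20500 µg/mL = 20.96 mL
magnesium chloride hexahydrate: 1.12 g/L × 3.61 L = 4.04 g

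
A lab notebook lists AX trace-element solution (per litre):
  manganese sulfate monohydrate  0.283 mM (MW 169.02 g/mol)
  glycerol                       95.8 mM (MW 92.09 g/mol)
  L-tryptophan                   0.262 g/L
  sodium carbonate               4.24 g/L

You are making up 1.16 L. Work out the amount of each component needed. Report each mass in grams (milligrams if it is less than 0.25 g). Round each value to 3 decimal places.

Scale factor relative to 1 L: 1.16.
manganese sulfate monohydrate: 0.283 mmol/L × 169.02 mg/mmol × 1.16 L = 55.486 mg
glycerol: 95.8 mmol/L × 92.09 g/mol × 1.16 L ÷ 1000 = 10.234 g
L-tryptophan: 0.262 g/L × 1.16 L = 0.304 g
sodium carbonate: 4.24 g/L × 1.16 L = 4.918 g

manganese sulfate monohydrate 55.486 mg; glycerol 10.234 g; L-tryptophan 0.304 g; sodium carbonate 4.918 g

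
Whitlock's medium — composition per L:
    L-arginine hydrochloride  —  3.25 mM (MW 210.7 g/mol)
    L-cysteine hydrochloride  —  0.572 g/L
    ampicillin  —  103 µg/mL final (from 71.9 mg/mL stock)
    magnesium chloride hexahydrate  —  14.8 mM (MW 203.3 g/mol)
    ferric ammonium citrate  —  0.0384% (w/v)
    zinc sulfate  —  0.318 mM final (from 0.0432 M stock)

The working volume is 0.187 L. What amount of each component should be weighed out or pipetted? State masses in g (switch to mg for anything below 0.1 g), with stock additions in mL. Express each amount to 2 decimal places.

Working volume: 0.187 L.
L-arginine hydrochloride: 3.25 mmol/L × 210.7 g/mol × 0.187 L ÷ 1000 = 0.13 g
L-cysteine hydrochloride: 0.572 g/L × 0.187 L = 0.11 g
ampicillin: dilute stock: 103 µg/mL × 187 mL ÷ 71900 µg/mL = 0.27 mL
magnesium chloride hexahydrate: 14.8 mmol/L × 203.3 g/mol × 0.187 L ÷ 1000 = 0.56 g
ferric ammonium citrate: 0.0384 g per 100 mL × 187 mL ÷ 100 = 0.071808 g = 71.81 mg
zinc sulfate: dilute stock: 0.318 mM × 187 mL ÷ 43.2 mM = 1.38 mL

L-arginine hydrochloride 0.13 g; L-cysteine hydrochloride 0.11 g; ampicillin 0.27 mL; magnesium chloride hexahydrate 0.56 g; ferric ammonium citrate 71.81 mg; zinc sulfate 1.38 mL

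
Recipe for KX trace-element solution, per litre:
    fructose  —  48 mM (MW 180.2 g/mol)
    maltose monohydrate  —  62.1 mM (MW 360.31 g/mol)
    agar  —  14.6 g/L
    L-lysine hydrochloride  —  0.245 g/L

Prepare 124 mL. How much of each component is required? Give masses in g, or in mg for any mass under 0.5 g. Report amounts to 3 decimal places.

fructose 1.073 g; maltose monohydrate 2.775 g; agar 1.810 g; L-lysine hydrochloride 30.380 mg

Scale factor relative to 1 L: 0.124.
fructose: 48 mmol/L × 180.2 g/mol × 0.124 L ÷ 1000 = 1.073 g
maltose monohydrate: 62.1 mmol/L × 360.31 g/mol × 0.124 L ÷ 1000 = 2.775 g
agar: 14.6 g/L × 0.124 L = 1.810 g
L-lysine hydrochloride: 0.245 g/L × 0.124 L = 0.03038 g = 30.380 mg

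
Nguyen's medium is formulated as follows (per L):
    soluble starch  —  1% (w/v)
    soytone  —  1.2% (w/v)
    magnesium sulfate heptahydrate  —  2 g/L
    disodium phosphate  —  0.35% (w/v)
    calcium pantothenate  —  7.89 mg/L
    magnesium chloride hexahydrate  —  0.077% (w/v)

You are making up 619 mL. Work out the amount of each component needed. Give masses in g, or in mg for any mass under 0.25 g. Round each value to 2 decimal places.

soluble starch 6.19 g; soytone 7.43 g; magnesium sulfate heptahydrate 1.24 g; disodium phosphate 2.17 g; calcium pantothenate 4.88 mg; magnesium chloride hexahydrate 0.48 g

Scale factor relative to 1 L: 0.619.
soluble starch: 1% w/v = 10 g/L → 10 × 0.619 L = 6.19 g
soytone: 1.2% w/v = 12 g/L → 12 × 0.619 L = 7.43 g
magnesium sulfate heptahydrate: 2 g/L × 0.619 L = 1.24 g
disodium phosphate: 0.35% w/v = 3.5 g/L → 3.5 × 0.619 L = 2.17 g
calcium pantothenate: 7.89 mg/L × 0.619 L = 4.88 mg
magnesium chloride hexahydrate: 0.077% w/v = 0.77 g/L → 0.77 × 0.619 L = 0.48 g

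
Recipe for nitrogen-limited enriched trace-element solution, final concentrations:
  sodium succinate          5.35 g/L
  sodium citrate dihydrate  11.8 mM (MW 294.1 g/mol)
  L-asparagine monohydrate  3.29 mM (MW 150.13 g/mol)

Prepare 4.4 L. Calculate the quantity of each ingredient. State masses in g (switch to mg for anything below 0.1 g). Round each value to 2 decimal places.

sodium succinate 23.54 g; sodium citrate dihydrate 15.27 g; L-asparagine monohydrate 2.17 g

Scale factor relative to 1 L: 4.4.
sodium succinate: 5.35 g/L × 4.4 L = 23.54 g
sodium citrate dihydrate: 11.8 mmol/L × 294.1 g/mol × 4.4 L ÷ 1000 = 15.27 g
L-asparagine monohydrate: 3.29 mmol/L × 150.13 g/mol × 4.4 L ÷ 1000 = 2.17 g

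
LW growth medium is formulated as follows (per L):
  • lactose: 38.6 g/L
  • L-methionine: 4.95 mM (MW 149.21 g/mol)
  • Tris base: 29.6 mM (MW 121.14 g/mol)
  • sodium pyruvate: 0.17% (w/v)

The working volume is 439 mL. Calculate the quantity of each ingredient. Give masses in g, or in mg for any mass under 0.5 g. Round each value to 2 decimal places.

lactose 16.95 g; L-methionine 324.24 mg; Tris base 1.57 g; sodium pyruvate 0.75 g

Scale factor relative to 1 L: 0.439.
lactose: 38.6 g/L × 0.439 L = 16.95 g
L-methionine: 4.95 mmol/L × 149.21 mg/mmol × 0.439 L = 324.24 mg
Tris base: 29.6 mmol/L × 121.14 g/mol × 0.439 L ÷ 1000 = 1.57 g
sodium pyruvate: 0.17% w/v = 1.7 g/L → 1.7 × 0.439 L = 0.75 g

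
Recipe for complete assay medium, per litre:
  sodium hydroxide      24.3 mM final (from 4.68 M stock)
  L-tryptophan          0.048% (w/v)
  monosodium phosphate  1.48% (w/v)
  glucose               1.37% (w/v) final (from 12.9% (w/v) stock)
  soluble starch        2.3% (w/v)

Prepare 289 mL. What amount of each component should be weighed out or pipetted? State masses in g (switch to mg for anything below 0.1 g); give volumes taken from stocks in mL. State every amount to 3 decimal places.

Target volume = 289 mL = 0.289 L.
sodium hydroxide: dilute stock: 24.3 mM × 289 mL ÷ 4680 mM = 1.501 mL
L-tryptophan: 0.048 g per 100 mL × 289 mL ÷ 100 = 0.139 g
monosodium phosphate: 1.48 g per 100 mL × 289 mL ÷ 100 = 4.277 g
glucose: V = C2·V2/C1 = 1.37% ÷ 12.9% × 289 mL = 30.692 mL
soluble starch: 2.3 g per 100 mL × 289 mL ÷ 100 = 6.647 g

sodium hydroxide 1.501 mL; L-tryptophan 0.139 g; monosodium phosphate 4.277 g; glucose 30.692 mL; soluble starch 6.647 g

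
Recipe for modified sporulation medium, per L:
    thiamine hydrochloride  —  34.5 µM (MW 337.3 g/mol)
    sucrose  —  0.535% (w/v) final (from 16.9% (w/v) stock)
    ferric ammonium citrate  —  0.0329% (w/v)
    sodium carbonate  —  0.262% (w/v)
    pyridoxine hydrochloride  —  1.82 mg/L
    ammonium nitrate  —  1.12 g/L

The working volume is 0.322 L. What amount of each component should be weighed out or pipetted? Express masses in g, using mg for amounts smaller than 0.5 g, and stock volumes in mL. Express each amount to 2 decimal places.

thiamine hydrochloride 3.75 mg; sucrose 10.19 mL; ferric ammonium citrate 105.94 mg; sodium carbonate 0.84 g; pyridoxine hydrochloride 0.59 mg; ammonium nitrate 360.64 mg

Scale factor relative to 1 L: 0.322.
thiamine hydrochloride: 34.5 µmol/L × 337.3 g/mol × 0.322 L ÷ 1000 = 3.75 mg
sucrose: V = C2·V2/C1 = 0.535% ÷ 16.9% × 322 mL = 10.19 mL
ferric ammonium citrate: 0.0329% w/v = 0.329 g/L → 0.329 × 0.322 L = 0.105938 g = 105.94 mg
sodium carbonate: 0.262 g per 100 mL × 322 mL ÷ 100 = 0.84 g
pyridoxine hydrochloride: 1.82 mg/L × 0.322 L = 0.59 mg
ammonium nitrate: 1.12 g/L × 0.322 L = 0.36064 g = 360.64 mg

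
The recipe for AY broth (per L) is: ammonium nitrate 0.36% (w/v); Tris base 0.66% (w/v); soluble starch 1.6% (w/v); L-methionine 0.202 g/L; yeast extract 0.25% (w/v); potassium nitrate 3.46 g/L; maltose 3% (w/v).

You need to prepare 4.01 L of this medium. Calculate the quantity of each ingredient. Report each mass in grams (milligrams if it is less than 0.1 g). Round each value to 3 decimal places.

ammonium nitrate 14.436 g; Tris base 26.466 g; soluble starch 64.160 g; L-methionine 0.810 g; yeast extract 10.025 g; potassium nitrate 13.875 g; maltose 120.300 g

Working volume: 4.01 L.
ammonium nitrate: 0.36% w/v = 3.6 g/L → 3.6 × 4.01 L = 14.436 g
Tris base: 0.66 g per 100 mL × 4010 mL ÷ 100 = 26.466 g
soluble starch: 1.6 g per 100 mL × 4010 mL ÷ 100 = 64.160 g
L-methionine: 0.202 g/L × 4.01 L = 0.810 g
yeast extract: 0.25 g per 100 mL × 4010 mL ÷ 100 = 10.025 g
potassium nitrate: 3.46 g/L × 4.01 L = 13.875 g
maltose: 3% w/v = 30 g/L → 30 × 4.01 L = 120.300 g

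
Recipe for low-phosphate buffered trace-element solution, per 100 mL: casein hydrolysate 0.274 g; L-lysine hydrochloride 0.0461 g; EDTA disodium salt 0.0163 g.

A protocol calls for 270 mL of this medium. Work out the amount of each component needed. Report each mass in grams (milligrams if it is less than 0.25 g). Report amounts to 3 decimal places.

Scale factor = 270 mL / 100 mL = 2.7.
casein hydrolysate: 0.274 g × (270 mL / 100 mL) = 0.740 g
L-lysine hydrochloride: 0.0461 g × (270 mL / 100 mL) = 0.12447 g = 124.470 mg
EDTA disodium salt: 0.0163 g × (270 mL / 100 mL) = 0.04401 g = 44.010 mg

casein hydrolysate 0.740 g; L-lysine hydrochloride 124.470 mg; EDTA disodium salt 44.010 mg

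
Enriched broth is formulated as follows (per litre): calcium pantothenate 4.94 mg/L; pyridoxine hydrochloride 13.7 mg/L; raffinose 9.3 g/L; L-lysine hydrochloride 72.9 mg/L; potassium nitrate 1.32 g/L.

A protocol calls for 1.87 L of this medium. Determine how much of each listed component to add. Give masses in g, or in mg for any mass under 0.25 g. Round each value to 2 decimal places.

calcium pantothenate 9.24 mg; pyridoxine hydrochloride 25.62 mg; raffinose 17.39 g; L-lysine hydrochloride 136.32 mg; potassium nitrate 2.47 g

Scale factor relative to 1 L: 1.87.
calcium pantothenate: 4.94 mg/L × 1.87 L = 9.24 mg
pyridoxine hydrochloride: 13.7 mg/L × 1.87 L = 25.62 mg
raffinose: 9.3 g/L × 1.87 L = 17.39 g
L-lysine hydrochloride: 72.9 mg/L × 1.87 L = 136.32 mg
potassium nitrate: 1.32 g/L × 1.87 L = 2.47 g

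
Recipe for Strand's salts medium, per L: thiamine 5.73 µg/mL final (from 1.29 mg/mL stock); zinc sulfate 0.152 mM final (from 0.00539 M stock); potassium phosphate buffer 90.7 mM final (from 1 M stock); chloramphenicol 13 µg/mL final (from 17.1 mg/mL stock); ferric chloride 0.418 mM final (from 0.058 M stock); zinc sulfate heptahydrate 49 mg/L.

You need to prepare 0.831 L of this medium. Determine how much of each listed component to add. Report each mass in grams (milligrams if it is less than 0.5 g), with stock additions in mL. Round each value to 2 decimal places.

thiamine 3.69 mL; zinc sulfate 23.43 mL; potassium phosphate buffer 75.37 mL; chloramphenicol 0.63 mL; ferric chloride 5.99 mL; zinc sulfate heptahydrate 40.72 mg

Scale factor relative to 1 L: 0.831.
thiamine: C1V1 = C2V2 → 5.73 µg/mL × 831 mL ÷ 1290 µg/mL = 3.69 mL
zinc sulfate: dilute stock: 0.152 mM × 831 mL ÷ 5.39 mM = 23.43 mL
potassium phosphate buffer: dilute stock: 90.7 mM × 831 mL ÷ 1000 mM = 75.37 mL
chloramphenicol: dilute stock: 13 µg/mL × 831 mL ÷ 17100 µg/mL = 0.63 mL
ferric chloride: C1V1 = C2V2 → 0.418 mM × 831 mL ÷ 58 mM = 5.99 mL
zinc sulfate heptahydrate: 49 mg/L × 0.831 L = 40.72 mg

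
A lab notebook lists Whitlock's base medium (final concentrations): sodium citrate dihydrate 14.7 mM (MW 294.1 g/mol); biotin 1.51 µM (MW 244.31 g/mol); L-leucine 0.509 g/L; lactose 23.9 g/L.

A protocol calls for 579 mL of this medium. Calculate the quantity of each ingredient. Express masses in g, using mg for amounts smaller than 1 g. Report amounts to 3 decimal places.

sodium citrate dihydrate 2.503 g; biotin 0.214 mg; L-leucine 294.711 mg; lactose 13.838 g

Scale factor relative to 1 L: 0.579.
sodium citrate dihydrate: 14.7 mmol/L × 294.1 g/mol × 0.579 L ÷ 1000 = 2.503 g
biotin: 1.51 µmol/L × 244.31 g/mol × 0.579 L ÷ 1000 = 0.214 mg
L-leucine: 0.509 g/L × 0.579 L = 0.294711 g = 294.711 mg
lactose: 23.9 g/L × 0.579 L = 13.838 g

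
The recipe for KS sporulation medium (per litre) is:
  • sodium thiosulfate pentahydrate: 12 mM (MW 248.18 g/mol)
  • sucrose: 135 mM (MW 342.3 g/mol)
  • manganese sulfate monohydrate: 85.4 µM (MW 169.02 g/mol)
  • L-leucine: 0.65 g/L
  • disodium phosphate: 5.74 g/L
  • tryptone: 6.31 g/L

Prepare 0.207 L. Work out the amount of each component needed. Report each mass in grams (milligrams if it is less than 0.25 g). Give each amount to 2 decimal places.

Scale factor relative to 1 L: 0.207.
sodium thiosulfate pentahydrate: 12 mmol/L × 248.18 g/mol × 0.207 L ÷ 1000 = 0.62 g
sucrose: 135 mmol/L × 342.3 g/mol × 0.207 L ÷ 1000 = 9.57 g
manganese sulfate monohydrate: 85.4 µmol/L × 169.02 g/mol × 0.207 L ÷ 1000 = 2.99 mg
L-leucine: 0.65 g/L × 0.207 L = 0.13455 g = 134.55 mg
disodium phosphate: 5.74 g/L × 0.207 L = 1.19 g
tryptone: 6.31 g/L × 0.207 L = 1.31 g

sodium thiosulfate pentahydrate 0.62 g; sucrose 9.57 g; manganese sulfate monohydrate 2.99 mg; L-leucine 134.55 mg; disodium phosphate 1.19 g; tryptone 1.31 g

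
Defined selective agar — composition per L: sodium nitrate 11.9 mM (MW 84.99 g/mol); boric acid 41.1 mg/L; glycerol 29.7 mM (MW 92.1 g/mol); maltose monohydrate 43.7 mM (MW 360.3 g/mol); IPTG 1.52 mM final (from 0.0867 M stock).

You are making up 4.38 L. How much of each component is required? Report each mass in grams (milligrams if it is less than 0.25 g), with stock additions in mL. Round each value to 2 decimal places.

sodium nitrate 4.43 g; boric acid 180.02 mg; glycerol 11.98 g; maltose monohydrate 68.96 g; IPTG 76.79 mL

Working volume: 4.38 L.
sodium nitrate: 11.9 mmol/L × 84.99 g/mol × 4.38 L ÷ 1000 = 4.43 g
boric acid: 41.1 mg/L × 4.38 L = 180.02 mg
glycerol: 29.7 mmol/L × 92.1 g/mol × 4.38 L ÷ 1000 = 11.98 g
maltose monohydrate: 43.7 mmol/L × 360.3 g/mol × 4.38 L ÷ 1000 = 68.96 g
IPTG: dilute stock: 1.52 mM × 4380 mL ÷ 86.7 mM = 76.79 mL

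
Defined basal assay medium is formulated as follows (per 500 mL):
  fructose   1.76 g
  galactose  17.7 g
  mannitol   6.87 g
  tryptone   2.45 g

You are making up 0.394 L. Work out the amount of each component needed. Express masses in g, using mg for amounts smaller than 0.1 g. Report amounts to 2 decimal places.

fructose 1.39 g; galactose 13.95 g; mannitol 5.41 g; tryptone 1.93 g

Scale factor = 394 mL / 500 mL = 0.788.
fructose: 1.76 g × (394 mL / 500 mL) = 1.39 g
galactose: 17.7 g × (394 mL / 500 mL) = 13.95 g
mannitol: 6.87 g × (394 mL / 500 mL) = 5.41 g
tryptone: 2.45 g × (394 mL / 500 mL) = 1.93 g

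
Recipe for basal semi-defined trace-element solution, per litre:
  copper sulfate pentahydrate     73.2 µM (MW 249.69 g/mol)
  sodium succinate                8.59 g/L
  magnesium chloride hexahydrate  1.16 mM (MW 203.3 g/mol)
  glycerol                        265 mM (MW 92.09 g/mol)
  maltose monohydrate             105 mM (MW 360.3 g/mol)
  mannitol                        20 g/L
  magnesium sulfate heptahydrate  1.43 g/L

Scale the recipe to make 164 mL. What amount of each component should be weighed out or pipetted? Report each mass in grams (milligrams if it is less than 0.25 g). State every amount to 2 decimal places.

copper sulfate pentahydrate 3.00 mg; sodium succinate 1.41 g; magnesium chloride hexahydrate 38.68 mg; glycerol 4.00 g; maltose monohydrate 6.20 g; mannitol 3.28 g; magnesium sulfate heptahydrate 234.52 mg

Scale factor relative to 1 L: 0.164.
copper sulfate pentahydrate: 73.2 µmol/L × 249.69 g/mol × 0.164 L ÷ 1000 = 3.00 mg
sodium succinate: 8.59 g/L × 0.164 L = 1.41 g
magnesium chloride hexahydrate: 1.16 mmol/L × 203.3 mg/mmol × 0.164 L = 38.68 mg
glycerol: 265 mmol/L × 92.09 g/mol × 0.164 L ÷ 1000 = 4.00 g
maltose monohydrate: 105 mmol/L × 360.3 g/mol × 0.164 L ÷ 1000 = 6.20 g
mannitol: 20 g/L × 0.164 L = 3.28 g
magnesium sulfate heptahydrate: 1.43 g/L × 0.164 L = 0.23452 g = 234.52 mg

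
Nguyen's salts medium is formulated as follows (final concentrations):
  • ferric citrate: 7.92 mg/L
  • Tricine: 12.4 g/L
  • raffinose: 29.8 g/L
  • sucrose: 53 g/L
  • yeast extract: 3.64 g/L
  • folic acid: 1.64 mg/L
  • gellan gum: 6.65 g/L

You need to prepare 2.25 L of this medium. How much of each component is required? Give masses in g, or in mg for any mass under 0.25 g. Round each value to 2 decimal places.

Working volume: 2.25 L.
ferric citrate: 7.92 mg/L × 2.25 L = 17.82 mg
Tricine: 12.4 g/L × 2.25 L = 27.90 g
raffinose: 29.8 g/L × 2.25 L = 67.05 g
sucrose: 53 g/L × 2.25 L = 119.25 g
yeast extract: 3.64 g/L × 2.25 L = 8.19 g
folic acid: 1.64 mg/L × 2.25 L = 3.69 mg
gellan gum: 6.65 g/L × 2.25 L = 14.96 g

ferric citrate 17.82 mg; Tricine 27.90 g; raffinose 67.05 g; sucrose 119.25 g; yeast extract 8.19 g; folic acid 3.69 mg; gellan gum 14.96 g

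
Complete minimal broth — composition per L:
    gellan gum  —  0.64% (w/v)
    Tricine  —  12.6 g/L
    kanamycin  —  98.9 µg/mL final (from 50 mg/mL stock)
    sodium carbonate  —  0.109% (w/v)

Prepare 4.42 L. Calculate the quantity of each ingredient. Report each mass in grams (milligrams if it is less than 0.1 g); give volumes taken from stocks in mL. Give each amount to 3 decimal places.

gellan gum 28.288 g; Tricine 55.692 g; kanamycin 8.743 mL; sodium carbonate 4.818 g

Scale factor relative to 1 L: 4.42.
gellan gum: 0.64 g per 100 mL × 4420 mL ÷ 100 = 28.288 g
Tricine: 12.6 g/L × 4.42 L = 55.692 g
kanamycin: C1V1 = C2V2 → 98.9 µg/mL × 4420 mL ÷ 50000 µg/mL = 8.743 mL
sodium carbonate: 0.109% w/v = 1.09 g/L → 1.09 × 4.42 L = 4.818 g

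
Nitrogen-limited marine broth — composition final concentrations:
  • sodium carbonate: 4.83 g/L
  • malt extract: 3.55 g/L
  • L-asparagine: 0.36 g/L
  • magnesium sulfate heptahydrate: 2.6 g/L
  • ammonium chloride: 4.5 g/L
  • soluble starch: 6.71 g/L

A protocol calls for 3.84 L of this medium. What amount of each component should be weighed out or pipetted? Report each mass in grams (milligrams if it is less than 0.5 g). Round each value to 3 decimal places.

Working volume: 3.84 L.
sodium carbonate: 4.83 g/L × 3.84 L = 18.547 g
malt extract: 3.55 g/L × 3.84 L = 13.632 g
L-asparagine: 0.36 g/L × 3.84 L = 1.382 g
magnesium sulfate heptahydrate: 2.6 g/L × 3.84 L = 9.984 g
ammonium chloride: 4.5 g/L × 3.84 L = 17.280 g
soluble starch: 6.71 g/L × 3.84 L = 25.766 g

sodium carbonate 18.547 g; malt extract 13.632 g; L-asparagine 1.382 g; magnesium sulfate heptahydrate 9.984 g; ammonium chloride 17.280 g; soluble starch 25.766 g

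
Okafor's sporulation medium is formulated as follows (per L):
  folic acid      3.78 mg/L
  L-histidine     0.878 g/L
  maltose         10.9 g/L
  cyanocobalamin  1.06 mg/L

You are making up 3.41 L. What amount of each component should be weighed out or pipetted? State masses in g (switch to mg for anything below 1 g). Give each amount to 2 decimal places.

folic acid 12.89 mg; L-histidine 2.99 g; maltose 37.17 g; cyanocobalamin 3.61 mg

Working volume: 3.41 L.
folic acid: 3.78 mg/L × 3.41 L = 12.89 mg
L-histidine: 0.878 g/L × 3.41 L = 2.99 g
maltose: 10.9 g/L × 3.41 L = 37.17 g
cyanocobalamin: 1.06 mg/L × 3.41 L = 3.61 mg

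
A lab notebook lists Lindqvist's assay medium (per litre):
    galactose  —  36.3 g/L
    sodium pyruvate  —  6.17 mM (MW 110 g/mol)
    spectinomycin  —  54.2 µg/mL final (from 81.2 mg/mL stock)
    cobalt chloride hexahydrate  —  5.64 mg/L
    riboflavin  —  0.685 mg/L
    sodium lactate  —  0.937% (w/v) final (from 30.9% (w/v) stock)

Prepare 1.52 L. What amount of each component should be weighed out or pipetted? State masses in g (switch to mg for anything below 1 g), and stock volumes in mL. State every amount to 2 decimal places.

galactose 55.18 g; sodium pyruvate 1.03 g; spectinomycin 1.01 mL; cobalt chloride hexahydrate 8.57 mg; riboflavin 1.04 mg; sodium lactate 46.09 mL

Working volume: 1.52 L.
galactose: 36.3 g/L × 1.52 L = 55.18 g
sodium pyruvate: 6.17 mmol/L × 110 g/mol × 1.52 L ÷ 1000 = 1.03 g
spectinomycin: V = C2·V2/C1 = 54.2 µg/mL × 1520 mL ÷ 81200 µg/mL = 1.01 mL
cobalt chloride hexahydrate: 5.64 mg/L × 1.52 L = 8.57 mg
riboflavin: 0.685 mg/L × 1.52 L = 1.04 mg
sodium lactate: dilute stock: 0.937% ÷ 30.9% × 1520 mL = 46.09 mL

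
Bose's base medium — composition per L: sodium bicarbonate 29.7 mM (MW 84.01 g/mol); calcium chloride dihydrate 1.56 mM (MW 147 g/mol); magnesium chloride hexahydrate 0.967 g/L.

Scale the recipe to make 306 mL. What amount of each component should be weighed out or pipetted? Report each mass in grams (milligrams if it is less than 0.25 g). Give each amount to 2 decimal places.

Working volume: 306 mL = 0.306 L.
sodium bicarbonate: 29.7 mmol/L × 84.01 g/mol × 0.306 L ÷ 1000 = 0.76 g
calcium chloride dihydrate: 1.56 mmol/L × 147 mg/mmol × 0.306 L = 70.17 mg
magnesium chloride hexahydrate: 0.967 g/L × 0.306 L = 0.30 g

sodium bicarbonate 0.76 g; calcium chloride dihydrate 70.17 mg; magnesium chloride hexahydrate 0.30 g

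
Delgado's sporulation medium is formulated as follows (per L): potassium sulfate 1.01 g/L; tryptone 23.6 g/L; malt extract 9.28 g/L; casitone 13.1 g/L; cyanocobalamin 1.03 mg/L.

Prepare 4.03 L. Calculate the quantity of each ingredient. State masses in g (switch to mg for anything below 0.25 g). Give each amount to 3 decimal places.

potassium sulfate 4.070 g; tryptone 95.108 g; malt extract 37.398 g; casitone 52.793 g; cyanocobalamin 4.151 mg

Working volume: 4.03 L.
potassium sulfate: 1.01 g/L × 4.03 L = 4.070 g
tryptone: 23.6 g/L × 4.03 L = 95.108 g
malt extract: 9.28 g/L × 4.03 L = 37.398 g
casitone: 13.1 g/L × 4.03 L = 52.793 g
cyanocobalamin: 1.03 mg/L × 4.03 L = 4.151 mg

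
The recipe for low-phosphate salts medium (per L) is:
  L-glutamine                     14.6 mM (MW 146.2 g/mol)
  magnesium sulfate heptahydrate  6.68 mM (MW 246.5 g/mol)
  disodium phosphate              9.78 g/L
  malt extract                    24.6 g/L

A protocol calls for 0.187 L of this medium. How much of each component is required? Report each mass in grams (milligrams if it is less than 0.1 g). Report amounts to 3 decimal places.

L-glutamine 0.399 g; magnesium sulfate heptahydrate 0.308 g; disodium phosphate 1.829 g; malt extract 4.600 g

Scale factor relative to 1 L: 0.187.
L-glutamine: 14.6 mmol/L × 146.2 g/mol × 0.187 L ÷ 1000 = 0.399 g
magnesium sulfate heptahydrate: 6.68 mmol/L × 246.5 g/mol × 0.187 L ÷ 1000 = 0.308 g
disodium phosphate: 9.78 g/L × 0.187 L = 1.829 g
malt extract: 24.6 g/L × 0.187 L = 4.600 g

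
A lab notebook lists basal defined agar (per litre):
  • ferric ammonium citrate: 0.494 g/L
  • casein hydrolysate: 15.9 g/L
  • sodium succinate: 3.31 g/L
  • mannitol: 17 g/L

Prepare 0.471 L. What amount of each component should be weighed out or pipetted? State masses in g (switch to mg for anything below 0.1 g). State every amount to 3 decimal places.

ferric ammonium citrate 0.233 g; casein hydrolysate 7.489 g; sodium succinate 1.559 g; mannitol 8.007 g

Scale factor relative to 1 L: 0.471.
ferric ammonium citrate: 0.494 g/L × 0.471 L = 0.233 g
casein hydrolysate: 15.9 g/L × 0.471 L = 7.489 g
sodium succinate: 3.31 g/L × 0.471 L = 1.559 g
mannitol: 17 g/L × 0.471 L = 8.007 g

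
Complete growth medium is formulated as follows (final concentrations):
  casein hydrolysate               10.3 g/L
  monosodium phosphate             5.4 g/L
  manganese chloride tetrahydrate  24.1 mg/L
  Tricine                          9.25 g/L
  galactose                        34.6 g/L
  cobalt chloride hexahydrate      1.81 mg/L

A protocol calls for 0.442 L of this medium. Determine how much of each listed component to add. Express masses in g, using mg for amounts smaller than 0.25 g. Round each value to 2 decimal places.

casein hydrolysate 4.55 g; monosodium phosphate 2.39 g; manganese chloride tetrahydrate 10.65 mg; Tricine 4.09 g; galactose 15.29 g; cobalt chloride hexahydrate 0.80 mg

Working volume: 0.442 L.
casein hydrolysate: 10.3 g/L × 0.442 L = 4.55 g
monosodium phosphate: 5.4 g/L × 0.442 L = 2.39 g
manganese chloride tetrahydrate: 24.1 mg/L × 0.442 L = 10.65 mg
Tricine: 9.25 g/L × 0.442 L = 4.09 g
galactose: 34.6 g/L × 0.442 L = 15.29 g
cobalt chloride hexahydrate: 1.81 mg/L × 0.442 L = 0.80 mg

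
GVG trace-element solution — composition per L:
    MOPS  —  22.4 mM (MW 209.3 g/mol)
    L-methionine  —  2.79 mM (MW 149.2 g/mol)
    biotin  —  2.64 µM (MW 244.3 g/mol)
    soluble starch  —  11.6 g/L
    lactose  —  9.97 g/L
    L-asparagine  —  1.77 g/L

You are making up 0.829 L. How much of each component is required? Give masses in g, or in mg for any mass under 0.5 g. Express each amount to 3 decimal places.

MOPS 3.887 g; L-methionine 345.086 mg; biotin 0.535 mg; soluble starch 9.616 g; lactose 8.265 g; L-asparagine 1.467 g

Working volume: 0.829 L.
MOPS: 22.4 mmol/L × 209.3 g/mol × 0.829 L ÷ 1000 = 3.887 g
L-methionine: 2.79 mmol/L × 149.2 mg/mmol × 0.829 L = 345.086 mg
biotin: 2.64 µmol/L × 244.3 g/mol × 0.829 L ÷ 1000 = 0.535 mg
soluble starch: 11.6 g/L × 0.829 L = 9.616 g
lactose: 9.97 g/L × 0.829 L = 8.265 g
L-asparagine: 1.77 g/L × 0.829 L = 1.467 g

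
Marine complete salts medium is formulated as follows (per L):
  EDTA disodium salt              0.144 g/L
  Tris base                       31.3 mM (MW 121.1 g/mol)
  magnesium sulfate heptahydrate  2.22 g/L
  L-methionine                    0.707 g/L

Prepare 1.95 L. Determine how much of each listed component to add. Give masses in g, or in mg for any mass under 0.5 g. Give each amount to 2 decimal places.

Working volume: 1.95 L.
EDTA disodium salt: 0.144 g/L × 1.95 L = 0.2808 g = 280.80 mg
Tris base: 31.3 mmol/L × 121.1 g/mol × 1.95 L ÷ 1000 = 7.39 g
magnesium sulfate heptahydrate: 2.22 g/L × 1.95 L = 4.33 g
L-methionine: 0.707 g/L × 1.95 L = 1.38 g

EDTA disodium salt 280.80 mg; Tris base 7.39 g; magnesium sulfate heptahydrate 4.33 g; L-methionine 1.38 g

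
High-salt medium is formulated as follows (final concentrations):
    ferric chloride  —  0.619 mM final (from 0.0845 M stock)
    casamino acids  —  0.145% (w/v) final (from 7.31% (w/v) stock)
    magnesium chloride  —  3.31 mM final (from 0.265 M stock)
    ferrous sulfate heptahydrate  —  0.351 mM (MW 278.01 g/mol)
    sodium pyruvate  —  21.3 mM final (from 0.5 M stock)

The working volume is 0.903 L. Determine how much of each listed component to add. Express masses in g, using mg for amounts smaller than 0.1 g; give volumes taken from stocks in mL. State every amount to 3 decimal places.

Working volume: 0.903 L.
ferric chloride: dilute stock: 0.619 mM × 903 mL ÷ 84.5 mM = 6.615 mL
casamino acids: dilute stock: 0.145% ÷ 7.31% × 903 mL = 17.912 mL
magnesium chloride: dilute stock: 3.31 mM × 903 mL ÷ 265 mM = 11.279 mL
ferrous sulfate heptahydrate: 0.351 mmol/L × 278.01 mg/mmol × 0.903 L = 88.116 mg
sodium pyruvate: C1V1 = C2V2 → 21.3 mM × 903 mL ÷ 500 mM = 38.468 mL

ferric chloride 6.615 mL; casamino acids 17.912 mL; magnesium chloride 11.279 mL; ferrous sulfate heptahydrate 88.116 mg; sodium pyruvate 38.468 mL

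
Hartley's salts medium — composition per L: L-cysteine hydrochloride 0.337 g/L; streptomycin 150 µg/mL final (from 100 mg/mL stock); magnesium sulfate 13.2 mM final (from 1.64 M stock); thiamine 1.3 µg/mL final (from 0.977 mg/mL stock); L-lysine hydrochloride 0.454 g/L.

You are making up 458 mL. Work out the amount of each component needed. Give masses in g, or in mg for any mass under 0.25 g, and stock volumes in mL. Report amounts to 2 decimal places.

L-cysteine hydrochloride 154.35 mg; streptomycin 0.69 mL; magnesium sulfate 3.69 mL; thiamine 0.61 mL; L-lysine hydrochloride 207.93 mg

Working volume: 458 mL = 0.458 L.
L-cysteine hydrochloride: 0.337 g/L × 0.458 L = 0.154346 g = 154.35 mg
streptomycin: C1V1 = C2V2 → 150 µg/mL × 458 mL ÷ 100000 µg/mL = 0.69 mL
magnesium sulfate: V = C2·V2/C1 = 13.2 mM × 458 mL ÷ 1640 mM = 3.69 mL
thiamine: C1V1 = C2V2 → 1.3 µg/mL × 458 mL ÷ 977 µg/mL = 0.61 mL
L-lysine hydrochloride: 0.454 g/L × 0.458 L = 0.207932 g = 207.93 mg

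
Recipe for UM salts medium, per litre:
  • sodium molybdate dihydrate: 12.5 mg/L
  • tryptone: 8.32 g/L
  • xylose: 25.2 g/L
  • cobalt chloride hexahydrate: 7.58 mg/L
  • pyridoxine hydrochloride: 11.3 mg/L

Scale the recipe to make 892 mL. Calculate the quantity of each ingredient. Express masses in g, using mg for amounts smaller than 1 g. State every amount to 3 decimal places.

Working volume: 892 mL = 0.892 L.
sodium molybdate dihydrate: 12.5 mg/L × 0.892 L = 11.150 mg
tryptone: 8.32 g/L × 0.892 L = 7.421 g
xylose: 25.2 g/L × 0.892 L = 22.478 g
cobalt chloride hexahydrate: 7.58 mg/L × 0.892 L = 6.761 mg
pyridoxine hydrochloride: 11.3 mg/L × 0.892 L = 10.080 mg

sodium molybdate dihydrate 11.150 mg; tryptone 7.421 g; xylose 22.478 g; cobalt chloride hexahydrate 6.761 mg; pyridoxine hydrochloride 10.080 mg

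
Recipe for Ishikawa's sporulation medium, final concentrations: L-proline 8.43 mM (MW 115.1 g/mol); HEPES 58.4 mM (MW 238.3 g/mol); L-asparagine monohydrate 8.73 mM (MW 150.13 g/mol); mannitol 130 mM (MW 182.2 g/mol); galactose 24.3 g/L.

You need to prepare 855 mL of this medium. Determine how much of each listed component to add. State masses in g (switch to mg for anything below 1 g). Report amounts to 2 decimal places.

Working volume: 855 mL = 0.855 L.
L-proline: 8.43 mmol/L × 115.1 mg/mmol × 0.855 L = 829.60 mg
HEPES: 58.4 mmol/L × 238.3 g/mol × 0.855 L ÷ 1000 = 11.90 g
L-asparagine monohydrate: 8.73 mmol/L × 150.13 g/mol × 0.855 L ÷ 1000 = 1.12 g
mannitol: 130 mmol/L × 182.2 g/mol × 0.855 L ÷ 1000 = 20.25 g
galactose: 24.3 g/L × 0.855 L = 20.78 g

L-proline 829.60 mg; HEPES 11.90 g; L-asparagine monohydrate 1.12 g; mannitol 20.25 g; galactose 20.78 g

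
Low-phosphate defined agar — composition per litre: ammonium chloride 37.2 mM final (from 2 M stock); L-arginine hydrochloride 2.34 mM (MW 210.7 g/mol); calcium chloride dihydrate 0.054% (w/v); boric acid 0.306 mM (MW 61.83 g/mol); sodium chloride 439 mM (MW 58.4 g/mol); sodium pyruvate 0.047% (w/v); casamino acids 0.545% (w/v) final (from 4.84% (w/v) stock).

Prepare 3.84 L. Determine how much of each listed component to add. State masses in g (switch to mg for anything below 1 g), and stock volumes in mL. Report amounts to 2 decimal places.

ammonium chloride 71.42 mL; L-arginine hydrochloride 1.89 g; calcium chloride dihydrate 2.07 g; boric acid 72.65 mg; sodium chloride 98.45 g; sodium pyruvate 1.80 g; casamino acids 432.40 mL

Scale factor relative to 1 L: 3.84.
ammonium chloride: dilute stock: 37.2 mM × 3840 mL ÷ 2000 mM = 71.42 mL
L-arginine hydrochloride: 2.34 mmol/L × 210.7 g/mol × 3.84 L ÷ 1000 = 1.89 g
calcium chloride dihydrate: 0.054% w/v = 0.54 g/L → 0.54 × 3.84 L = 2.07 g
boric acid: 0.306 mmol/L × 61.83 mg/mmol × 3.84 L = 72.65 mg
sodium chloride: 439 mmol/L × 58.4 g/mol × 3.84 L ÷ 1000 = 98.45 g
sodium pyruvate: 0.047% w/v = 0.47 g/L → 0.47 × 3.84 L = 1.80 g
casamino acids: V = C2·V2/C1 = 0.545% ÷ 4.84% × 3840 mL = 432.40 mL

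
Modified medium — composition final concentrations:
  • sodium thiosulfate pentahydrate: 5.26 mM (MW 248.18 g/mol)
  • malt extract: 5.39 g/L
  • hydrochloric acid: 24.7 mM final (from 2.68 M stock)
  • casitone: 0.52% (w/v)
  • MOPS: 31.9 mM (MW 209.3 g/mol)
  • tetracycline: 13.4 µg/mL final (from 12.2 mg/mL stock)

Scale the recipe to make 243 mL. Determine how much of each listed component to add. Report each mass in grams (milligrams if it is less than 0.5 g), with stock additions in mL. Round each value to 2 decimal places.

Scale factor relative to 1 L: 0.243.
sodium thiosulfate pentahydrate: 5.26 mmol/L × 248.18 mg/mmol × 0.243 L = 317.22 mg
malt extract: 5.39 g/L × 0.243 L = 1.31 g
hydrochloric acid: dilute stock: 24.7 mM × 243 mL ÷ 2680 mM = 2.24 mL
casitone: 0.52 g per 100 mL × 243 mL ÷ 100 = 1.26 g
MOPS: 31.9 mmol/L × 209.3 g/mol × 0.243 L ÷ 1000 = 1.62 g
tetracycline: C1V1 = C2V2 → 13.4 µg/mL × 243 mL ÷ 12200 µg/mL = 0.27 mL

sodium thiosulfate pentahydrate 317.22 mg; malt extract 1.31 g; hydrochloric acid 2.24 mL; casitone 1.26 g; MOPS 1.62 g; tetracycline 0.27 mL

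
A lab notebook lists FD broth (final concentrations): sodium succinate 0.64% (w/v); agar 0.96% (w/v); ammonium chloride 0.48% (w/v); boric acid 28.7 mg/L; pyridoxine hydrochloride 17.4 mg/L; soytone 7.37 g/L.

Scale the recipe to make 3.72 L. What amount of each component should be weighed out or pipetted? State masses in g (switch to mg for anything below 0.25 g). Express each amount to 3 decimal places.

Working volume: 3.72 L.
sodium succinate: 0.64 g per 100 mL × 3720 mL ÷ 100 = 23.808 g
agar: 0.96% w/v = 9.6 g/L → 9.6 × 3.72 L = 35.712 g
ammonium chloride: 0.48% w/v = 4.8 g/L → 4.8 × 3.72 L = 17.856 g
boric acid: 28.7 mg/L × 3.72 L = 106.764 mg
pyridoxine hydrochloride: 17.4 mg/L × 3.72 L = 64.728 mg
soytone: 7.37 g/L × 3.72 L = 27.416 g

sodium succinate 23.808 g; agar 35.712 g; ammonium chloride 17.856 g; boric acid 106.764 mg; pyridoxine hydrochloride 64.728 mg; soytone 27.416 g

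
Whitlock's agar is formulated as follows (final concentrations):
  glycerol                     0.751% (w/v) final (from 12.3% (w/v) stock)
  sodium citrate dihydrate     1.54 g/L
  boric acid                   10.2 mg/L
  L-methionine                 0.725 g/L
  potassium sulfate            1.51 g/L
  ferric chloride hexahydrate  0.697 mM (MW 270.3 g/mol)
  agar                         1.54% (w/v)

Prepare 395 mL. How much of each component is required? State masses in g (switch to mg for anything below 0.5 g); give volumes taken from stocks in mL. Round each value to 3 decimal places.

Scale factor relative to 1 L: 0.395.
glycerol: V = C2·V2/C1 = 0.751% ÷ 12.3% × 395 mL = 24.117 mL
sodium citrate dihydrate: 1.54 g/L × 0.395 L = 0.608 g
boric acid: 10.2 mg/L × 0.395 L = 4.029 mg
L-methionine: 0.725 g/L × 0.395 L = 0.286375 g = 286.375 mg
potassium sulfate: 1.51 g/L × 0.395 L = 0.596 g
ferric chloride hexahydrate: 0.697 mmol/L × 270.3 mg/mmol × 0.395 L = 74.418 mg
agar: 1.54% w/v = 15.4 g/L → 15.4 × 0.395 L = 6.083 g

glycerol 24.117 mL; sodium citrate dihydrate 0.608 g; boric acid 4.029 mg; L-methionine 286.375 mg; potassium sulfate 0.596 g; ferric chloride hexahydrate 74.418 mg; agar 6.083 g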